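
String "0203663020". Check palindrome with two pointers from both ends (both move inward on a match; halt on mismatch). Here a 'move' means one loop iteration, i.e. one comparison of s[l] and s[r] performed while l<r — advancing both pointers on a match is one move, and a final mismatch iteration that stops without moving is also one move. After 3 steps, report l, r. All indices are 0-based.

l=0 r=9: '0'=='0', l++,r--
l=1 r=8: '2'=='2', l++,r--
l=2 r=7: '0'=='0', l++,r--

l=3, r=6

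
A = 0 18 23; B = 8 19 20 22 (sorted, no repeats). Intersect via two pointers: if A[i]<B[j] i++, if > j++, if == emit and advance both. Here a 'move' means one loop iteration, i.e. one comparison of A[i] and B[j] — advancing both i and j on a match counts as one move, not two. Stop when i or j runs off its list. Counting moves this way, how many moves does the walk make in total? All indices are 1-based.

6 moves

[i=1,j=1] 0<8 → i++
[i=2,j=1] 18>8 → j++
[i=2,j=2] 18<19 → i++
[i=3,j=2] 23>19 → j++
[i=3,j=3] 23>20 → j++
[i=3,j=4] 23>22 → j++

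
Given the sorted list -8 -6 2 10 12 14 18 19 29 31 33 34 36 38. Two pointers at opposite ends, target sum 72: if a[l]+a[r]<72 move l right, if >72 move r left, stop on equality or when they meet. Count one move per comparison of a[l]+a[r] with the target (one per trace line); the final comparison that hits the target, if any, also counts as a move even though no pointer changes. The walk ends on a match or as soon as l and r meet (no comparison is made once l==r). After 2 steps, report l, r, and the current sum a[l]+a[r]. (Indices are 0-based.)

l=0 r=13: -8+38=30 <72, l++
l=1 r=13: -6+38=32 <72, l++

l=2, r=13, sum=40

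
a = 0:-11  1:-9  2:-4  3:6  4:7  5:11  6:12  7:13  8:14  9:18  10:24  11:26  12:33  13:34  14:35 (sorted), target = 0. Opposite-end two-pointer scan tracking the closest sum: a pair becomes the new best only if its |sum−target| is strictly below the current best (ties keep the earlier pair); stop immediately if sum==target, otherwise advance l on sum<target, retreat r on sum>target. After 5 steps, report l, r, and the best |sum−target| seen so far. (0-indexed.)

l=0, r=9, best |Δ|=13

[0,14] -11+35=24 d=24 * → r--
[0,13] -11+34=23 d=23 * → r--
[0,12] -11+33=22 d=22 * → r--
[0,11] -11+26=15 d=15 * → r--
[0,10] -11+24=13 d=13 * → r--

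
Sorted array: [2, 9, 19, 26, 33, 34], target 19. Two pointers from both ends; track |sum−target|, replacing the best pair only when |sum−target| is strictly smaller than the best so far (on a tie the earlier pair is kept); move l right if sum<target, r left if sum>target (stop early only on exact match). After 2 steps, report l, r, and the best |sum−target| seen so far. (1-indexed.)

l=1, r=4, best |Δ|=16

l=1 r=6: 2+34=36 d=17 *, r--
l=1 r=5: 2+33=35 d=16 *, r--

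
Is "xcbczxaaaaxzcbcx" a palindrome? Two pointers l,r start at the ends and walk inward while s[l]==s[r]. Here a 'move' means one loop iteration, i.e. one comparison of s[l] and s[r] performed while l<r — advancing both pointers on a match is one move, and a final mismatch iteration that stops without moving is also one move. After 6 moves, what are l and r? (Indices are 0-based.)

l=0 r=15: 'x'=='x', l++,r--
l=1 r=14: 'c'=='c', l++,r--
l=2 r=13: 'b'=='b', l++,r--
l=3 r=12: 'c'=='c', l++,r--
l=4 r=11: 'z'=='z', l++,r--
l=5 r=10: 'x'=='x', l++,r--

l=6, r=9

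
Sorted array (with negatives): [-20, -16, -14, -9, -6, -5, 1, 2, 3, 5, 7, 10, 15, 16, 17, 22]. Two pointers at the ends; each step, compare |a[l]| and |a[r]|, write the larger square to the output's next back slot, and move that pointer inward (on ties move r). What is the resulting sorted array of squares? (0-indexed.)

[1, 4, 9, 25, 25, 36, 49, 81, 100, 196, 225, 256, 256, 289, 400, 484]

[0,15] |-20|<=|22| out[15]=484 → r--
[0,14] |-20|>|17| out[14]=400 → l++
[1,14] |-16|<=|17| out[13]=289 → r--
[1,13] |-16|<=|16| out[12]=256 → r--
[1,12] |-16|>|15| out[11]=256 → l++
[2,12] |-14|<=|15| out[10]=225 → r--
[2,11] |-14|>|10| out[9]=196 → l++
[3,11] |-9|<=|10| out[8]=100 → r--
[3,10] |-9|>|7| out[7]=81 → l++
[4,10] |-6|<=|7| out[6]=49 → r--
[4,9] |-6|>|5| out[5]=36 → l++
[5,9] |-5|<=|5| out[4]=25 → r--
[5,8] |-5|>|3| out[3]=25 → l++
[6,8] |1|<=|3| out[2]=9 → r--
[6,7] |1|<=|2| out[1]=4 → r--
[6,6] |1|<=|1| out[0]=1 → r--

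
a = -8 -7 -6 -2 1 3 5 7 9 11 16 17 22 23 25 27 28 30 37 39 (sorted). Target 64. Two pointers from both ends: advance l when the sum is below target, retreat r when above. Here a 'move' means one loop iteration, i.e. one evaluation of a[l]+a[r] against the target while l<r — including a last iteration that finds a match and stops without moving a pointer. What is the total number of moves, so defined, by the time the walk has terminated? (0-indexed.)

15 moves

[0,19] -8+39=31 <64 → l++
[1,19] -7+39=32 <64 → l++
[2,19] -6+39=33 <64 → l++
[3,19] -2+39=37 <64 → l++
[4,19] 1+39=40 <64 → l++
[5,19] 3+39=42 <64 → l++
[6,19] 5+39=44 <64 → l++
[7,19] 7+39=46 <64 → l++
[8,19] 9+39=48 <64 → l++
[9,19] 11+39=50 <64 → l++
[10,19] 16+39=55 <64 → l++
[11,19] 17+39=56 <64 → l++
[12,19] 22+39=61 <64 → l++
[13,19] 23+39=62 <64 → l++
[14,19] 25+39=64 → found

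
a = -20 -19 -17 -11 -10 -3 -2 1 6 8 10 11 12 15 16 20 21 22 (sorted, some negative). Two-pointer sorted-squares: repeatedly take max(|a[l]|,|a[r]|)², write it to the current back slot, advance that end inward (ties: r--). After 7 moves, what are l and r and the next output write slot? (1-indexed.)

l=4, r=14, next write slot=11

l=1 r=18: |-20|<=|22| out[18]=484, r--
l=1 r=17: |-20|<=|21| out[17]=441, r--
l=1 r=16: |-20|<=|20| out[16]=400, r--
l=1 r=15: |-20|>|16| out[15]=400, l++
l=2 r=15: |-19|>|16| out[14]=361, l++
l=3 r=15: |-17|>|16| out[13]=289, l++
l=4 r=15: |-11|<=|16| out[12]=256, r--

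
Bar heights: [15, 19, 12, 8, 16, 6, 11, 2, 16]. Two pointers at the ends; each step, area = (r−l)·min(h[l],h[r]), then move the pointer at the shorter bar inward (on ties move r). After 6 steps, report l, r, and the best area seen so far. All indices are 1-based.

l=2, r=4, best area=120

[1,9] min(15,16)*8=120 best=120 * → l++
[2,9] min(19,16)*7=112 best=120 → r--
[2,8] min(19,2)*6=12 best=120 → r--
[2,7] min(19,11)*5=55 best=120 → r--
[2,6] min(19,6)*4=24 best=120 → r--
[2,5] min(19,16)*3=48 best=120 → r--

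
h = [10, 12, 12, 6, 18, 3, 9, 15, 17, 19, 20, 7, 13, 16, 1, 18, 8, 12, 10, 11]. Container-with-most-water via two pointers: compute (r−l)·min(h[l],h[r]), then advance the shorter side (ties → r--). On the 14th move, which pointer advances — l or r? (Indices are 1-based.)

l

[1,20] min(10,11)*19=190 best=190 * → l++
[2,20] min(12,11)*18=198 best=198 * → r--
[2,19] min(12,10)*17=170 best=198 → r--
[2,18] min(12,12)*16=192 best=198 → r--
[2,17] min(12,8)*15=120 best=198 → r--
[2,16] min(12,18)*14=168 best=198 → l++
[3,16] min(12,18)*13=156 best=198 → l++
[4,16] min(6,18)*12=72 best=198 → l++
[5,16] min(18,18)*11=198 best=198 → r--
[5,15] min(18,1)*10=10 best=198 → r--
[5,14] min(18,16)*9=144 best=198 → r--
[5,13] min(18,13)*8=104 best=198 → r--
[5,12] min(18,7)*7=49 best=198 → r--
[5,11] min(18,20)*6=108 best=198 → l++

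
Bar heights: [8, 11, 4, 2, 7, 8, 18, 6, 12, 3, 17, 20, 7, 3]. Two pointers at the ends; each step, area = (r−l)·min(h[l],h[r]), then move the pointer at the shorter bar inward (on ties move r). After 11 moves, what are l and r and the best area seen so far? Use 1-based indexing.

l=10, r=12, best area=110

l=1 r=14: min(8,3)*13=39 best=39 *, r--
l=1 r=13: min(8,7)*12=84 best=84 *, r--
l=1 r=12: min(8,20)*11=88 best=88 *, l++
l=2 r=12: min(11,20)*10=110 best=110 *, l++
l=3 r=12: min(4,20)*9=36 best=110, l++
l=4 r=12: min(2,20)*8=16 best=110, l++
l=5 r=12: min(7,20)*7=49 best=110, l++
l=6 r=12: min(8,20)*6=48 best=110, l++
l=7 r=12: min(18,20)*5=90 best=110, l++
l=8 r=12: min(6,20)*4=24 best=110, l++
l=9 r=12: min(12,20)*3=36 best=110, l++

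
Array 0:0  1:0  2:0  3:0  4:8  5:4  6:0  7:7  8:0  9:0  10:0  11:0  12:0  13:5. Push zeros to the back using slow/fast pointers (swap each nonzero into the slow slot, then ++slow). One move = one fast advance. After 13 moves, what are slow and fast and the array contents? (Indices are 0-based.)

slow=0 fast=0: a[fast]=0, fast++
slow=0 fast=1: a[fast]=0, fast++
slow=0 fast=2: a[fast]=0, fast++
slow=0 fast=3: a[fast]=0, fast++
slow=0 fast=4: a[fast]=8≠0 swap→a[0]=8, slow++,fast++
slow=1 fast=5: a[fast]=4≠0 swap→a[1]=4, slow++,fast++
slow=2 fast=6: a[fast]=0, fast++
slow=2 fast=7: a[fast]=7≠0 swap→a[2]=7, slow++,fast++
slow=3 fast=8: a[fast]=0, fast++
slow=3 fast=9: a[fast]=0, fast++
slow=3 fast=10: a[fast]=0, fast++
slow=3 fast=11: a[fast]=0, fast++
slow=3 fast=12: a[fast]=0, fast++

slow=3, fast=13, a=[8, 4, 7, 0, 0, 0, 0, 0, 0, 0, 0, 0, 0, 5]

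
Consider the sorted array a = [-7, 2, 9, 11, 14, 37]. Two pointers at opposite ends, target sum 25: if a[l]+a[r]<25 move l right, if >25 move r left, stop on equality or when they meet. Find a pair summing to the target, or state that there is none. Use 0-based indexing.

[0,5] -7+37=30 >25 → r--
[0,4] -7+14=7 <25 → l++
[1,4] 2+14=16 <25 → l++
[2,4] 9+14=23 <25 → l++
[3,4] 11+14=25 → found

(11, 14)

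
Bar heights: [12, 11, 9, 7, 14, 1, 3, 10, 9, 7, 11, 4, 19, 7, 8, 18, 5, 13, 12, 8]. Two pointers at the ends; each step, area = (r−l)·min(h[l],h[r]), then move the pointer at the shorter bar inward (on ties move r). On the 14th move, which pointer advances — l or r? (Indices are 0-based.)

[0,19] min(12,8)*19=152 best=152 * → r--
[0,18] min(12,12)*18=216 best=216 * → r--
[0,17] min(12,13)*17=204 best=216 → l++
[1,17] min(11,13)*16=176 best=216 → l++
[2,17] min(9,13)*15=135 best=216 → l++
[3,17] min(7,13)*14=98 best=216 → l++
[4,17] min(14,13)*13=169 best=216 → r--
[4,16] min(14,5)*12=60 best=216 → r--
[4,15] min(14,18)*11=154 best=216 → l++
[5,15] min(1,18)*10=10 best=216 → l++
[6,15] min(3,18)*9=27 best=216 → l++
[7,15] min(10,18)*8=80 best=216 → l++
[8,15] min(9,18)*7=63 best=216 → l++
[9,15] min(7,18)*6=42 best=216 → l++

l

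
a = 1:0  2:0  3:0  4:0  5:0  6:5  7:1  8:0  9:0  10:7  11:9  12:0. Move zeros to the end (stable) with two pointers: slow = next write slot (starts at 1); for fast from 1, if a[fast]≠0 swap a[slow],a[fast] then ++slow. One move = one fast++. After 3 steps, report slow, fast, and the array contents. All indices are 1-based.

slow=1, fast=4, a=[0, 0, 0, 0, 0, 5, 1, 0, 0, 7, 9, 0]

slow=1 fast=1: a[fast]=0, fast++
slow=1 fast=2: a[fast]=0, fast++
slow=1 fast=3: a[fast]=0, fast++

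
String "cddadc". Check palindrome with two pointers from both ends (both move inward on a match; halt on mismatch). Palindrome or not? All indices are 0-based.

[0,5] 'c'=='c' → l++,r--
[1,4] 'd'=='d' → l++,r--
[2,3] 'd'!='a' → stop

not a palindrome (mismatch at 2,3)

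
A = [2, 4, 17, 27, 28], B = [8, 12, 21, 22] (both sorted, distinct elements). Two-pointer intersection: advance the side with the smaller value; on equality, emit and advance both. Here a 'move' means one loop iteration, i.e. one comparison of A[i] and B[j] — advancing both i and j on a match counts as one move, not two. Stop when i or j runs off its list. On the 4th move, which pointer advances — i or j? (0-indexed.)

j

[i=0,j=0] 2<8 → i++
[i=1,j=0] 4<8 → i++
[i=2,j=0] 17>8 → j++
[i=2,j=1] 17>12 → j++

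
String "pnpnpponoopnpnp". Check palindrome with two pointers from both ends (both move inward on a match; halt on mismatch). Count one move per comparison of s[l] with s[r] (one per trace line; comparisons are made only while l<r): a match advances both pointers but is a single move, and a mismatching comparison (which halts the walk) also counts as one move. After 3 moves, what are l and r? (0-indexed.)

l=0 r=14: 'p'=='p', l++,r--
l=1 r=13: 'n'=='n', l++,r--
l=2 r=12: 'p'=='p', l++,r--

l=3, r=11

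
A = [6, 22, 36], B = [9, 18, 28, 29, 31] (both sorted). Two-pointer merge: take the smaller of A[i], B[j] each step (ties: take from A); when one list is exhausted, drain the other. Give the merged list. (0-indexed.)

[6, 9, 18, 22, 28, 29, 31, 36]

[i=0,j=0] A[i]=6<=B[j]=9 take 6 → i++
[i=1,j=0] A[i]=22>B[j]=9 take 9 → j++
[i=1,j=1] A[i]=22>B[j]=18 take 18 → j++
[i=1,j=2] A[i]=22<=B[j]=28 take 22 → i++
[i=2,j=2] A[i]=36>B[j]=28 take 28 → j++
[i=2,j=3] A[i]=36>B[j]=29 take 29 → j++
[i=2,j=4] A[i]=36>B[j]=31 take 31 → j++
[i=2,j=5] B done, take A[i]=36 → i++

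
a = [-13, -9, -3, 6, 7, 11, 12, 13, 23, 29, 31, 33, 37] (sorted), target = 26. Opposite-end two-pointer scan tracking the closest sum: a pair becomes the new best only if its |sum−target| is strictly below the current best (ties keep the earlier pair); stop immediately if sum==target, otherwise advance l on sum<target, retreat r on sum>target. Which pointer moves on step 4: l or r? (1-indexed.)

[1,13] -13+37=24 d=2 * → l++
[2,13] -9+37=28 d=2 → r--
[2,12] -9+33=24 d=2 → l++
[3,12] -3+33=30 d=4 → r--

r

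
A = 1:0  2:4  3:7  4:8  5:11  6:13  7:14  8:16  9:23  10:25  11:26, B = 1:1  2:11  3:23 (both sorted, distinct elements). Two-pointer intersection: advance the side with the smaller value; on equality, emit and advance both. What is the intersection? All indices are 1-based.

intersection = [11, 23]

i=1 j=1: 0<1, i++
i=2 j=1: 4>1, j++
i=2 j=2: 4<11, i++
i=3 j=2: 7<11, i++
i=4 j=2: 8<11, i++
i=5 j=2: 11==11 emit, i++,j++
i=6 j=3: 13<23, i++
i=7 j=3: 14<23, i++
i=8 j=3: 16<23, i++
i=9 j=3: 23==23 emit, i++,j++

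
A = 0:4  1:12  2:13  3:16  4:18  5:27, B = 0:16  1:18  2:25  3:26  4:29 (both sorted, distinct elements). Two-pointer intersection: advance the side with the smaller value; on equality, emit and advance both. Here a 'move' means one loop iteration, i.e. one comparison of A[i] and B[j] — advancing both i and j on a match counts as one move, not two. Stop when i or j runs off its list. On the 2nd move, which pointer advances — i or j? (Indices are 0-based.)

i

[i=0,j=0] 4<16 → i++
[i=1,j=0] 12<16 → i++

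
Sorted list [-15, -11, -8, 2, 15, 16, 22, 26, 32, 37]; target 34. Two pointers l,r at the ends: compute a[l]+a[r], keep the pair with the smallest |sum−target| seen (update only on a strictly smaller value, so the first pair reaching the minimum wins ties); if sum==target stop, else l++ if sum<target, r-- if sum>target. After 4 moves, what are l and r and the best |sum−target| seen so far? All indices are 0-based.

l=3, r=8, best |Δ|=5

[0,9] -15+37=22 d=12 * → l++
[1,9] -11+37=26 d=8 * → l++
[2,9] -8+37=29 d=5 * → l++
[3,9] 2+37=39 d=5 → r--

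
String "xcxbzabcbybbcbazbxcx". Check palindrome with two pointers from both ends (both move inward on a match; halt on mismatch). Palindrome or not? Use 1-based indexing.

[1,20] 'x'=='x' → l++,r--
[2,19] 'c'=='c' → l++,r--
[3,18] 'x'=='x' → l++,r--
[4,17] 'b'=='b' → l++,r--
[5,16] 'z'=='z' → l++,r--
[6,15] 'a'=='a' → l++,r--
[7,14] 'b'=='b' → l++,r--
[8,13] 'c'=='c' → l++,r--
[9,12] 'b'=='b' → l++,r--
[10,11] 'y'!='b' → stop

not a palindrome (mismatch at 10,11)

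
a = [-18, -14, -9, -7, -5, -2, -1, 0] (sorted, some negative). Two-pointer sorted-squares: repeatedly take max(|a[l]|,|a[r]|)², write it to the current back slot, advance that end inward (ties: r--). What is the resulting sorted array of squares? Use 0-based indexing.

[0,7] |-18|>|0| out[7]=324 → l++
[1,7] |-14|>|0| out[6]=196 → l++
[2,7] |-9|>|0| out[5]=81 → l++
[3,7] |-7|>|0| out[4]=49 → l++
[4,7] |-5|>|0| out[3]=25 → l++
[5,7] |-2|>|0| out[2]=4 → l++
[6,7] |-1|>|0| out[1]=1 → l++
[7,7] |0|<=|0| out[0]=0 → r--

[0, 1, 4, 25, 49, 81, 196, 324]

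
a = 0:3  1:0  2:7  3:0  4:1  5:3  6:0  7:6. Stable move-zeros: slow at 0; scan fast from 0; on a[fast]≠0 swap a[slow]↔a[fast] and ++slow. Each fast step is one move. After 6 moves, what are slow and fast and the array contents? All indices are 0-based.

slow=0 fast=0: a[fast]=3≠0 swap→a[0]=3, slow++,fast++
slow=1 fast=1: a[fast]=0, fast++
slow=1 fast=2: a[fast]=7≠0 swap→a[1]=7, slow++,fast++
slow=2 fast=3: a[fast]=0, fast++
slow=2 fast=4: a[fast]=1≠0 swap→a[2]=1, slow++,fast++
slow=3 fast=5: a[fast]=3≠0 swap→a[3]=3, slow++,fast++

slow=4, fast=6, a=[3, 7, 1, 3, 0, 0, 0, 6]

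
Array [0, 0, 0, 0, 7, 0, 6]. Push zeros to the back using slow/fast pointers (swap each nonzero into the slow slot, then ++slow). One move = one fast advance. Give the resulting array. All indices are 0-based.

slow=0 fast=0: a[fast]=0, fast++
slow=0 fast=1: a[fast]=0, fast++
slow=0 fast=2: a[fast]=0, fast++
slow=0 fast=3: a[fast]=0, fast++
slow=0 fast=4: a[fast]=7≠0 swap→a[0]=7, slow++,fast++
slow=1 fast=5: a[fast]=0, fast++
slow=1 fast=6: a[fast]=6≠0 swap→a[1]=6, slow++,fast++

[7, 6, 0, 0, 0, 0, 0]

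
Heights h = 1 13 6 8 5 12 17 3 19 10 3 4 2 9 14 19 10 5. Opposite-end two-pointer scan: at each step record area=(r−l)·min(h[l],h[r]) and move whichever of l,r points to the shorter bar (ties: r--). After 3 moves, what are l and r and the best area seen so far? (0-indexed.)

l=0 r=17: min(1,5)*17=17 best=17 *, l++
l=1 r=17: min(13,5)*16=80 best=80 *, r--
l=1 r=16: min(13,10)*15=150 best=150 *, r--

l=1, r=15, best area=150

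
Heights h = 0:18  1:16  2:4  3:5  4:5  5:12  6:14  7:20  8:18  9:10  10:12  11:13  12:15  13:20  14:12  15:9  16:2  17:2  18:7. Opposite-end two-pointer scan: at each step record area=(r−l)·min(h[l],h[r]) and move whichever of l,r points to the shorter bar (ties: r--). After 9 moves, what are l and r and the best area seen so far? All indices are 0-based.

l=4, r=13, best area=234

l=0 r=18: min(18,7)*18=126 best=126 *, r--
l=0 r=17: min(18,2)*17=34 best=126, r--
l=0 r=16: min(18,2)*16=32 best=126, r--
l=0 r=15: min(18,9)*15=135 best=135 *, r--
l=0 r=14: min(18,12)*14=168 best=168 *, r--
l=0 r=13: min(18,20)*13=234 best=234 *, l++
l=1 r=13: min(16,20)*12=192 best=234, l++
l=2 r=13: min(4,20)*11=44 best=234, l++
l=3 r=13: min(5,20)*10=50 best=234, l++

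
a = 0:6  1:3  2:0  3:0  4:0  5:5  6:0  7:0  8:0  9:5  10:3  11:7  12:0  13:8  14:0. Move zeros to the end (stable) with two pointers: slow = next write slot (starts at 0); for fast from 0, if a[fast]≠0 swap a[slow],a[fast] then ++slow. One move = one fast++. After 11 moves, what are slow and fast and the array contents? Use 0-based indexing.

slow=5, fast=11, a=[6, 3, 5, 5, 3, 0, 0, 0, 0, 0, 0, 7, 0, 8, 0]

slow=0 fast=0: a[fast]=6≠0 swap→a[0]=6, slow++,fast++
slow=1 fast=1: a[fast]=3≠0 swap→a[1]=3, slow++,fast++
slow=2 fast=2: a[fast]=0, fast++
slow=2 fast=3: a[fast]=0, fast++
slow=2 fast=4: a[fast]=0, fast++
slow=2 fast=5: a[fast]=5≠0 swap→a[2]=5, slow++,fast++
slow=3 fast=6: a[fast]=0, fast++
slow=3 fast=7: a[fast]=0, fast++
slow=3 fast=8: a[fast]=0, fast++
slow=3 fast=9: a[fast]=5≠0 swap→a[3]=5, slow++,fast++
slow=4 fast=10: a[fast]=3≠0 swap→a[4]=3, slow++,fast++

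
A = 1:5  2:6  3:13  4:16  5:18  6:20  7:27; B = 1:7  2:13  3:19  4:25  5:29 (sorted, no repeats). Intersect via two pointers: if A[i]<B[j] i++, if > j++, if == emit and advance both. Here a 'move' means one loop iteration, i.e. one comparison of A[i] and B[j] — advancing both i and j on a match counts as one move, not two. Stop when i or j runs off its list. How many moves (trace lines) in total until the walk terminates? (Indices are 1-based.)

10 moves

[i=1,j=1] 5<7 → i++
[i=2,j=1] 6<7 → i++
[i=3,j=1] 13>7 → j++
[i=3,j=2] 13==13 emit → i++,j++
[i=4,j=3] 16<19 → i++
[i=5,j=3] 18<19 → i++
[i=6,j=3] 20>19 → j++
[i=6,j=4] 20<25 → i++
[i=7,j=4] 27>25 → j++
[i=7,j=5] 27<29 → i++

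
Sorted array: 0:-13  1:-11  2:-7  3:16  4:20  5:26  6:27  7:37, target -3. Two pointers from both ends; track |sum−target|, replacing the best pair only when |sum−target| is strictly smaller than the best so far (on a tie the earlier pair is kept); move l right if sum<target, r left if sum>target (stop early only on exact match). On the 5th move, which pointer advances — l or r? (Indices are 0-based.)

r

[0,7] -13+37=24 d=27 * → r--
[0,6] -13+27=14 d=17 * → r--
[0,5] -13+26=13 d=16 * → r--
[0,4] -13+20=7 d=10 * → r--
[0,3] -13+16=3 d=6 * → r--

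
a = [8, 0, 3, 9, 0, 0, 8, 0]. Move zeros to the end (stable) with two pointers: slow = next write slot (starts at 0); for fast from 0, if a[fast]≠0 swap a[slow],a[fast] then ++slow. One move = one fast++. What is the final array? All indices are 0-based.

slow=0 fast=0: a[fast]=8≠0 swap→a[0]=8, slow++,fast++
slow=1 fast=1: a[fast]=0, fast++
slow=1 fast=2: a[fast]=3≠0 swap→a[1]=3, slow++,fast++
slow=2 fast=3: a[fast]=9≠0 swap→a[2]=9, slow++,fast++
slow=3 fast=4: a[fast]=0, fast++
slow=3 fast=5: a[fast]=0, fast++
slow=3 fast=6: a[fast]=8≠0 swap→a[3]=8, slow++,fast++
slow=4 fast=7: a[fast]=0, fast++

[8, 3, 9, 8, 0, 0, 0, 0]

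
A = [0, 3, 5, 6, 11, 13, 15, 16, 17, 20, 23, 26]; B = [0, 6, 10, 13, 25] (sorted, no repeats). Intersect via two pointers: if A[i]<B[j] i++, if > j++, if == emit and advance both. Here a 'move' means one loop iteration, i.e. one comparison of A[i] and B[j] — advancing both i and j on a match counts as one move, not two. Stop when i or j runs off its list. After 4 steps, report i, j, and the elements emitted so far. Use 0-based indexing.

i=0 j=0: 0==0 emit, i++,j++
i=1 j=1: 3<6, i++
i=2 j=1: 5<6, i++
i=3 j=1: 6==6 emit, i++,j++

i=4, j=2, emitted=[0, 6]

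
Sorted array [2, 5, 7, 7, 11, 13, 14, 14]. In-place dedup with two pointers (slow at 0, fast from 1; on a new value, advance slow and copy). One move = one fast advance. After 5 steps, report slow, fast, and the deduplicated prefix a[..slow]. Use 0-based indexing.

slow=4, fast=6, prefix=[2, 5, 7, 11, 13]

(s=0,f=1) a[fast]=5≠a[slow]=2 write a[1]=5 → slow++,fast++
(s=1,f=2) a[fast]=7≠a[slow]=5 write a[2]=7 → slow++,fast++
(s=2,f=3) a[fast]=7=a[slow] dup → fast++
(s=2,f=4) a[fast]=11≠a[slow]=7 write a[3]=11 → slow++,fast++
(s=3,f=5) a[fast]=13≠a[slow]=11 write a[4]=13 → slow++,fast++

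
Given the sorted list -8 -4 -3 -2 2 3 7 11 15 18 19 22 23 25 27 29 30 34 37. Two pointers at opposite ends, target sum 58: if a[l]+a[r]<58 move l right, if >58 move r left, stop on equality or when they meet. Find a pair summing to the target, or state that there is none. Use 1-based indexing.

no pair

l=1 r=19: -8+37=29 <58, l++
l=2 r=19: -4+37=33 <58, l++
l=3 r=19: -3+37=34 <58, l++
l=4 r=19: -2+37=35 <58, l++
l=5 r=19: 2+37=39 <58, l++
l=6 r=19: 3+37=40 <58, l++
l=7 r=19: 7+37=44 <58, l++
l=8 r=19: 11+37=48 <58, l++
l=9 r=19: 15+37=52 <58, l++
l=10 r=19: 18+37=55 <58, l++
l=11 r=19: 19+37=56 <58, l++
l=12 r=19: 22+37=59 >58, r--
l=12 r=18: 22+34=56 <58, l++
l=13 r=18: 23+34=57 <58, l++
l=14 r=18: 25+34=59 >58, r--
l=14 r=17: 25+30=55 <58, l++
l=15 r=17: 27+30=57 <58, l++
l=16 r=17: 29+30=59 >58, r--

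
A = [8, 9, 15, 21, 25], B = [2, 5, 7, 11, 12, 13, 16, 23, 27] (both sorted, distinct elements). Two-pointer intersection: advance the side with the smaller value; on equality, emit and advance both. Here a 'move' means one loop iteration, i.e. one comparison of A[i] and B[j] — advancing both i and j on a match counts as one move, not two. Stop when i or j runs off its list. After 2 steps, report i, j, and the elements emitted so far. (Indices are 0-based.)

i=0, j=2, emitted=[]

[i=0,j=0] 8>2 → j++
[i=0,j=1] 8>5 → j++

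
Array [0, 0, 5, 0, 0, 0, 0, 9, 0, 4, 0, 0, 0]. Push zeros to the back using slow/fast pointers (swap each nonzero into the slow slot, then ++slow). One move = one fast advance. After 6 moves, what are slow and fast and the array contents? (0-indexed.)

slow=1, fast=6, a=[5, 0, 0, 0, 0, 0, 0, 9, 0, 4, 0, 0, 0]

(s=0,f=0) a[fast]=0 → fast++
(s=0,f=1) a[fast]=0 → fast++
(s=0,f=2) a[fast]=5≠0 swap→a[0]=5 → slow++,fast++
(s=1,f=3) a[fast]=0 → fast++
(s=1,f=4) a[fast]=0 → fast++
(s=1,f=5) a[fast]=0 → fast++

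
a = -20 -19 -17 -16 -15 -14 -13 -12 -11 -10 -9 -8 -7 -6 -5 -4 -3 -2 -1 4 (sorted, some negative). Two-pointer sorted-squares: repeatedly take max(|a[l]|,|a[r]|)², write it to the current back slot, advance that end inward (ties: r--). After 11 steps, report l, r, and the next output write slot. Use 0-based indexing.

[0,19] |-20|>|4| out[19]=400 → l++
[1,19] |-19|>|4| out[18]=361 → l++
[2,19] |-17|>|4| out[17]=289 → l++
[3,19] |-16|>|4| out[16]=256 → l++
[4,19] |-15|>|4| out[15]=225 → l++
[5,19] |-14|>|4| out[14]=196 → l++
[6,19] |-13|>|4| out[13]=169 → l++
[7,19] |-12|>|4| out[12]=144 → l++
[8,19] |-11|>|4| out[11]=121 → l++
[9,19] |-10|>|4| out[10]=100 → l++
[10,19] |-9|>|4| out[9]=81 → l++

l=11, r=19, next write slot=8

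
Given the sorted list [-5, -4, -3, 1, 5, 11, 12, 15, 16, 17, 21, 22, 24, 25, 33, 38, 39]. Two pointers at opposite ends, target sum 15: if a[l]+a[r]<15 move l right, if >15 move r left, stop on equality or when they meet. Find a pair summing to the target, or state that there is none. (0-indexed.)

[0,16] -5+39=34 >15 → r--
[0,15] -5+38=33 >15 → r--
[0,14] -5+33=28 >15 → r--
[0,13] -5+25=20 >15 → r--
[0,12] -5+24=19 >15 → r--
[0,11] -5+22=17 >15 → r--
[0,10] -5+21=16 >15 → r--
[0,9] -5+17=12 <15 → l++
[1,9] -4+17=13 <15 → l++
[2,9] -3+17=14 <15 → l++
[3,9] 1+17=18 >15 → r--
[3,8] 1+16=17 >15 → r--
[3,7] 1+15=16 >15 → r--
[3,6] 1+12=13 <15 → l++
[4,6] 5+12=17 >15 → r--
[4,5] 5+11=16 >15 → r--

no pair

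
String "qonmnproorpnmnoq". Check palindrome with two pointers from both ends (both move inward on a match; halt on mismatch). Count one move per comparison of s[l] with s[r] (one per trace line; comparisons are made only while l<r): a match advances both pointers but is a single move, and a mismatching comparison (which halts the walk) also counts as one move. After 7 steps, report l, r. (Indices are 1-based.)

l=1 r=16: 'q'=='q', l++,r--
l=2 r=15: 'o'=='o', l++,r--
l=3 r=14: 'n'=='n', l++,r--
l=4 r=13: 'm'=='m', l++,r--
l=5 r=12: 'n'=='n', l++,r--
l=6 r=11: 'p'=='p', l++,r--
l=7 r=10: 'r'=='r', l++,r--

l=8, r=9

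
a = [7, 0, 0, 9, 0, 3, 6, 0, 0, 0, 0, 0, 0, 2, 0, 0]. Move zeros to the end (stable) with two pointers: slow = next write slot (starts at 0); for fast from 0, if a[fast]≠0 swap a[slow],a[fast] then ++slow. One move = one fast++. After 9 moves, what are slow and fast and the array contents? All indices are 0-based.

(s=0,f=0) a[fast]=7≠0 swap→a[0]=7 → slow++,fast++
(s=1,f=1) a[fast]=0 → fast++
(s=1,f=2) a[fast]=0 → fast++
(s=1,f=3) a[fast]=9≠0 swap→a[1]=9 → slow++,fast++
(s=2,f=4) a[fast]=0 → fast++
(s=2,f=5) a[fast]=3≠0 swap→a[2]=3 → slow++,fast++
(s=3,f=6) a[fast]=6≠0 swap→a[3]=6 → slow++,fast++
(s=4,f=7) a[fast]=0 → fast++
(s=4,f=8) a[fast]=0 → fast++

slow=4, fast=9, a=[7, 9, 3, 6, 0, 0, 0, 0, 0, 0, 0, 0, 0, 2, 0, 0]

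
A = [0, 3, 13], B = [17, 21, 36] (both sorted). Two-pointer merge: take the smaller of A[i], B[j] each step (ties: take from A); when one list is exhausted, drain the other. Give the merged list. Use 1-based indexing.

[0, 3, 13, 17, 21, 36]

i=1 j=1: A[i]=0<=B[j]=17 take 0, i++
i=2 j=1: A[i]=3<=B[j]=17 take 3, i++
i=3 j=1: A[i]=13<=B[j]=17 take 13, i++
i=4 j=1: A done, take B[j]=17, j++
i=4 j=2: A done, take B[j]=21, j++
i=4 j=3: A done, take B[j]=36, j++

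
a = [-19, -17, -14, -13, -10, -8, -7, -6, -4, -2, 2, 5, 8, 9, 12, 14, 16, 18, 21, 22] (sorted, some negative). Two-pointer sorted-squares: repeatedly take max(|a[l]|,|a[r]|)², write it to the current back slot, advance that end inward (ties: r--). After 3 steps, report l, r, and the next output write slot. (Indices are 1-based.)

l=2, r=18, next write slot=17

l=1 r=20: |-19|<=|22| out[20]=484, r--
l=1 r=19: |-19|<=|21| out[19]=441, r--
l=1 r=18: |-19|>|18| out[18]=361, l++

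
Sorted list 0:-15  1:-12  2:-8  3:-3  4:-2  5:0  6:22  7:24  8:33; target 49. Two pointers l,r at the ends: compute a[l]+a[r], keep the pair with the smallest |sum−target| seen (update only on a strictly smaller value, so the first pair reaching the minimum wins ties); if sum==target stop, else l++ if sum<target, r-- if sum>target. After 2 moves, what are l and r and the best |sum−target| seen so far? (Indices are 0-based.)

[0,8] -15+33=18 d=31 * → l++
[1,8] -12+33=21 d=28 * → l++

l=2, r=8, best |Δ|=28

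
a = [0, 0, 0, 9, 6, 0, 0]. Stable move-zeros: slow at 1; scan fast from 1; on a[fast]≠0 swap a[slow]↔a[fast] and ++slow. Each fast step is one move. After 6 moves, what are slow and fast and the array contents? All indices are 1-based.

slow=3, fast=7, a=[9, 6, 0, 0, 0, 0, 0]

slow=1 fast=1: a[fast]=0, fast++
slow=1 fast=2: a[fast]=0, fast++
slow=1 fast=3: a[fast]=0, fast++
slow=1 fast=4: a[fast]=9≠0 swap→a[1]=9, slow++,fast++
slow=2 fast=5: a[fast]=6≠0 swap→a[2]=6, slow++,fast++
slow=3 fast=6: a[fast]=0, fast++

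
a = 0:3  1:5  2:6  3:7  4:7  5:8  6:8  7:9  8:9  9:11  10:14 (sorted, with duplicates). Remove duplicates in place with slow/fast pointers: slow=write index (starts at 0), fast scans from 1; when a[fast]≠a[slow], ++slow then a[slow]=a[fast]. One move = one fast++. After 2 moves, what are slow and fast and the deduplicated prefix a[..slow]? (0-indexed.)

slow=0 fast=1: a[fast]=5≠a[slow]=3 write a[1]=5, slow++,fast++
slow=1 fast=2: a[fast]=6≠a[slow]=5 write a[2]=6, slow++,fast++

slow=2, fast=3, prefix=[3, 5, 6]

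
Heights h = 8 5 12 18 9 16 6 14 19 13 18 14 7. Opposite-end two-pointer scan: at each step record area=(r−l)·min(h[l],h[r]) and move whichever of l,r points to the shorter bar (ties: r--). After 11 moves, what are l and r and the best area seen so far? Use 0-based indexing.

l=7, r=8, best area=126

l=0 r=12: min(8,7)*12=84 best=84 *, r--
l=0 r=11: min(8,14)*11=88 best=88 *, l++
l=1 r=11: min(5,14)*10=50 best=88, l++
l=2 r=11: min(12,14)*9=108 best=108 *, l++
l=3 r=11: min(18,14)*8=112 best=112 *, r--
l=3 r=10: min(18,18)*7=126 best=126 *, r--
l=3 r=9: min(18,13)*6=78 best=126, r--
l=3 r=8: min(18,19)*5=90 best=126, l++
l=4 r=8: min(9,19)*4=36 best=126, l++
l=5 r=8: min(16,19)*3=48 best=126, l++
l=6 r=8: min(6,19)*2=12 best=126, l++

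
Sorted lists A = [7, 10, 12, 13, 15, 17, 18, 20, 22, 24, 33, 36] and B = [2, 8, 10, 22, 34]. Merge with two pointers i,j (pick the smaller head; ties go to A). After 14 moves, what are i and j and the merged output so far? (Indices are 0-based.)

i=10, j=4, merged so far=[2, 7, 8, 10, 10, 12, 13, 15, 17, 18, 20, 22, 22, 24]

[i=0,j=0] A[i]=7>B[j]=2 take 2 → j++
[i=0,j=1] A[i]=7<=B[j]=8 take 7 → i++
[i=1,j=1] A[i]=10>B[j]=8 take 8 → j++
[i=1,j=2] A[i]=10<=B[j]=10 take 10 → i++
[i=2,j=2] A[i]=12>B[j]=10 take 10 → j++
[i=2,j=3] A[i]=12<=B[j]=22 take 12 → i++
[i=3,j=3] A[i]=13<=B[j]=22 take 13 → i++
[i=4,j=3] A[i]=15<=B[j]=22 take 15 → i++
[i=5,j=3] A[i]=17<=B[j]=22 take 17 → i++
[i=6,j=3] A[i]=18<=B[j]=22 take 18 → i++
[i=7,j=3] A[i]=20<=B[j]=22 take 20 → i++
[i=8,j=3] A[i]=22<=B[j]=22 take 22 → i++
[i=9,j=3] A[i]=24>B[j]=22 take 22 → j++
[i=9,j=4] A[i]=24<=B[j]=34 take 24 → i++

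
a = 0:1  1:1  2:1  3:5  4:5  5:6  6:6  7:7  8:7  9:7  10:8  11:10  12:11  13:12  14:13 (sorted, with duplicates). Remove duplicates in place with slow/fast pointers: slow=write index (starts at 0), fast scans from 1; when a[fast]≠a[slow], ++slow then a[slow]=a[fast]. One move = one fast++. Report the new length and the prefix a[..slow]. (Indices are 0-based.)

length 9; prefix = [1, 5, 6, 7, 8, 10, 11, 12, 13]

slow=0 fast=1: a[fast]=1=a[slow] dup, fast++
slow=0 fast=2: a[fast]=1=a[slow] dup, fast++
slow=0 fast=3: a[fast]=5≠a[slow]=1 write a[1]=5, slow++,fast++
slow=1 fast=4: a[fast]=5=a[slow] dup, fast++
slow=1 fast=5: a[fast]=6≠a[slow]=5 write a[2]=6, slow++,fast++
slow=2 fast=6: a[fast]=6=a[slow] dup, fast++
slow=2 fast=7: a[fast]=7≠a[slow]=6 write a[3]=7, slow++,fast++
slow=3 fast=8: a[fast]=7=a[slow] dup, fast++
slow=3 fast=9: a[fast]=7=a[slow] dup, fast++
slow=3 fast=10: a[fast]=8≠a[slow]=7 write a[4]=8, slow++,fast++
slow=4 fast=11: a[fast]=10≠a[slow]=8 write a[5]=10, slow++,fast++
slow=5 fast=12: a[fast]=11≠a[slow]=10 write a[6]=11, slow++,fast++
slow=6 fast=13: a[fast]=12≠a[slow]=11 write a[7]=12, slow++,fast++
slow=7 fast=14: a[fast]=13≠a[slow]=12 write a[8]=13, slow++,fast++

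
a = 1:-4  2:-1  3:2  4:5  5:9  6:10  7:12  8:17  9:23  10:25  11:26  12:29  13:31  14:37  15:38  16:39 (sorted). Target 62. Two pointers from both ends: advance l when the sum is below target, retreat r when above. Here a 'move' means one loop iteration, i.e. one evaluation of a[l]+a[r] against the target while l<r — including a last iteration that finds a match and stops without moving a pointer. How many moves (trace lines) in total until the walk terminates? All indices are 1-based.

9 moves

l=1 r=16: -4+39=35 <62, l++
l=2 r=16: -1+39=38 <62, l++
l=3 r=16: 2+39=41 <62, l++
l=4 r=16: 5+39=44 <62, l++
l=5 r=16: 9+39=48 <62, l++
l=6 r=16: 10+39=49 <62, l++
l=7 r=16: 12+39=51 <62, l++
l=8 r=16: 17+39=56 <62, l++
l=9 r=16: 23+39=62, found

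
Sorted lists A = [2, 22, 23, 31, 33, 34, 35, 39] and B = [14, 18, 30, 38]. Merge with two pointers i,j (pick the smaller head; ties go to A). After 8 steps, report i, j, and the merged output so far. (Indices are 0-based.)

i=0 j=0: A[i]=2<=B[j]=14 take 2, i++
i=1 j=0: A[i]=22>B[j]=14 take 14, j++
i=1 j=1: A[i]=22>B[j]=18 take 18, j++
i=1 j=2: A[i]=22<=B[j]=30 take 22, i++
i=2 j=2: A[i]=23<=B[j]=30 take 23, i++
i=3 j=2: A[i]=31>B[j]=30 take 30, j++
i=3 j=3: A[i]=31<=B[j]=38 take 31, i++
i=4 j=3: A[i]=33<=B[j]=38 take 33, i++

i=5, j=3, merged so far=[2, 14, 18, 22, 23, 30, 31, 33]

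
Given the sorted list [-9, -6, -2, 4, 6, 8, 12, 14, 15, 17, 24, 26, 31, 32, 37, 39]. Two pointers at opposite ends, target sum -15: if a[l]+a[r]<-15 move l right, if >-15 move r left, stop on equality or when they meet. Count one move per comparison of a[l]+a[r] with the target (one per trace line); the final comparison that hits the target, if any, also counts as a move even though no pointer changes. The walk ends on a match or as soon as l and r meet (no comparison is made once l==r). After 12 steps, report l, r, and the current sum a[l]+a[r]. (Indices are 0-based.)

l=0, r=3, sum=-5

l=0 r=15: -9+39=30 >-15, r--
l=0 r=14: -9+37=28 >-15, r--
l=0 r=13: -9+32=23 >-15, r--
l=0 r=12: -9+31=22 >-15, r--
l=0 r=11: -9+26=17 >-15, r--
l=0 r=10: -9+24=15 >-15, r--
l=0 r=9: -9+17=8 >-15, r--
l=0 r=8: -9+15=6 >-15, r--
l=0 r=7: -9+14=5 >-15, r--
l=0 r=6: -9+12=3 >-15, r--
l=0 r=5: -9+8=-1 >-15, r--
l=0 r=4: -9+6=-3 >-15, r--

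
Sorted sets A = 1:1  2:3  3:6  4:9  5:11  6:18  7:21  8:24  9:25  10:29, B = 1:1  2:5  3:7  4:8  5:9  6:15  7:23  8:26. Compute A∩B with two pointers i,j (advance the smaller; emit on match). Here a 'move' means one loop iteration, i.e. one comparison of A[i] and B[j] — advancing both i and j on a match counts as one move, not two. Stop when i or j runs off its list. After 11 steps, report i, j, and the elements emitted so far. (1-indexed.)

i=1 j=1: 1==1 emit, i++,j++
i=2 j=2: 3<5, i++
i=3 j=2: 6>5, j++
i=3 j=3: 6<7, i++
i=4 j=3: 9>7, j++
i=4 j=4: 9>8, j++
i=4 j=5: 9==9 emit, i++,j++
i=5 j=6: 11<15, i++
i=6 j=6: 18>15, j++
i=6 j=7: 18<23, i++
i=7 j=7: 21<23, i++

i=8, j=7, emitted=[1, 9]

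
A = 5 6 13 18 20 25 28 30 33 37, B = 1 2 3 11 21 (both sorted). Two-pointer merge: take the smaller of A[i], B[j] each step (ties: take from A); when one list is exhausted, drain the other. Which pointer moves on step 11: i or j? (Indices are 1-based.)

i

[i=1,j=1] A[i]=5>B[j]=1 take 1 → j++
[i=1,j=2] A[i]=5>B[j]=2 take 2 → j++
[i=1,j=3] A[i]=5>B[j]=3 take 3 → j++
[i=1,j=4] A[i]=5<=B[j]=11 take 5 → i++
[i=2,j=4] A[i]=6<=B[j]=11 take 6 → i++
[i=3,j=4] A[i]=13>B[j]=11 take 11 → j++
[i=3,j=5] A[i]=13<=B[j]=21 take 13 → i++
[i=4,j=5] A[i]=18<=B[j]=21 take 18 → i++
[i=5,j=5] A[i]=20<=B[j]=21 take 20 → i++
[i=6,j=5] A[i]=25>B[j]=21 take 21 → j++
[i=6,j=6] B done, take A[i]=25 → i++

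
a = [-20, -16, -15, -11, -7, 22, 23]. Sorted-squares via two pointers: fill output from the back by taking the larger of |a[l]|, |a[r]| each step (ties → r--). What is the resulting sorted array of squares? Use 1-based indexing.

[1,7] |-20|<=|23| out[7]=529 → r--
[1,6] |-20|<=|22| out[6]=484 → r--
[1,5] |-20|>|-7| out[5]=400 → l++
[2,5] |-16|>|-7| out[4]=256 → l++
[3,5] |-15|>|-7| out[3]=225 → l++
[4,5] |-11|>|-7| out[2]=121 → l++
[5,5] |-7|<=|-7| out[1]=49 → r--

[49, 121, 225, 256, 400, 484, 529]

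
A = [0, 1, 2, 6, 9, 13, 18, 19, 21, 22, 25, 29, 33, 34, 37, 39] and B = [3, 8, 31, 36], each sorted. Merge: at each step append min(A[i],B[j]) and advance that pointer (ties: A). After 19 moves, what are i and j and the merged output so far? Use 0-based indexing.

i=15, j=4, merged so far=[0, 1, 2, 3, 6, 8, 9, 13, 18, 19, 21, 22, 25, 29, 31, 33, 34, 36, 37]

[i=0,j=0] A[i]=0<=B[j]=3 take 0 → i++
[i=1,j=0] A[i]=1<=B[j]=3 take 1 → i++
[i=2,j=0] A[i]=2<=B[j]=3 take 2 → i++
[i=3,j=0] A[i]=6>B[j]=3 take 3 → j++
[i=3,j=1] A[i]=6<=B[j]=8 take 6 → i++
[i=4,j=1] A[i]=9>B[j]=8 take 8 → j++
[i=4,j=2] A[i]=9<=B[j]=31 take 9 → i++
[i=5,j=2] A[i]=13<=B[j]=31 take 13 → i++
[i=6,j=2] A[i]=18<=B[j]=31 take 18 → i++
[i=7,j=2] A[i]=19<=B[j]=31 take 19 → i++
[i=8,j=2] A[i]=21<=B[j]=31 take 21 → i++
[i=9,j=2] A[i]=22<=B[j]=31 take 22 → i++
[i=10,j=2] A[i]=25<=B[j]=31 take 25 → i++
[i=11,j=2] A[i]=29<=B[j]=31 take 29 → i++
[i=12,j=2] A[i]=33>B[j]=31 take 31 → j++
[i=12,j=3] A[i]=33<=B[j]=36 take 33 → i++
[i=13,j=3] A[i]=34<=B[j]=36 take 34 → i++
[i=14,j=3] A[i]=37>B[j]=36 take 36 → j++
[i=14,j=4] B done, take A[i]=37 → i++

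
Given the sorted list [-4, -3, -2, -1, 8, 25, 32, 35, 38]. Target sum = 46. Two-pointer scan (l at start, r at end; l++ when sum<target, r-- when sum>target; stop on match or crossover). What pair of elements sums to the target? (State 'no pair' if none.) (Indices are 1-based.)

l=1 r=9: -4+38=34 <46, l++
l=2 r=9: -3+38=35 <46, l++
l=3 r=9: -2+38=36 <46, l++
l=4 r=9: -1+38=37 <46, l++
l=5 r=9: 8+38=46, found

(8, 38)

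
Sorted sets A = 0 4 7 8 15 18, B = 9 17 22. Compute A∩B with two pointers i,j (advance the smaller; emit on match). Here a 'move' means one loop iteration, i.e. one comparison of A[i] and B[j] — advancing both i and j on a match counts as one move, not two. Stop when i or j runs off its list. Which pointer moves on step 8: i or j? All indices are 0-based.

i=0 j=0: 0<9, i++
i=1 j=0: 4<9, i++
i=2 j=0: 7<9, i++
i=3 j=0: 8<9, i++
i=4 j=0: 15>9, j++
i=4 j=1: 15<17, i++
i=5 j=1: 18>17, j++
i=5 j=2: 18<22, i++

i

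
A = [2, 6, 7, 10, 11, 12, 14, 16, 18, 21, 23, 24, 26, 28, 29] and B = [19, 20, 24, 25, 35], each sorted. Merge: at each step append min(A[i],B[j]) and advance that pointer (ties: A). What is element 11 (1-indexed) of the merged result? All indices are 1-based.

merged[11] = 20

i=1 j=1: A[i]=2<=B[j]=19 take 2, i++
i=2 j=1: A[i]=6<=B[j]=19 take 6, i++
i=3 j=1: A[i]=7<=B[j]=19 take 7, i++
i=4 j=1: A[i]=10<=B[j]=19 take 10, i++
i=5 j=1: A[i]=11<=B[j]=19 take 11, i++
i=6 j=1: A[i]=12<=B[j]=19 take 12, i++
i=7 j=1: A[i]=14<=B[j]=19 take 14, i++
i=8 j=1: A[i]=16<=B[j]=19 take 16, i++
i=9 j=1: A[i]=18<=B[j]=19 take 18, i++
i=10 j=1: A[i]=21>B[j]=19 take 19, j++
i=10 j=2: A[i]=21>B[j]=20 take 20, j++
i=10 j=3: A[i]=21<=B[j]=24 take 21, i++
i=11 j=3: A[i]=23<=B[j]=24 take 23, i++
i=12 j=3: A[i]=24<=B[j]=24 take 24, i++
i=13 j=3: A[i]=26>B[j]=24 take 24, j++
i=13 j=4: A[i]=26>B[j]=25 take 25, j++
i=13 j=5: A[i]=26<=B[j]=35 take 26, i++
i=14 j=5: A[i]=28<=B[j]=35 take 28, i++
i=15 j=5: A[i]=29<=B[j]=35 take 29, i++
i=16 j=5: A done, take B[j]=35, j++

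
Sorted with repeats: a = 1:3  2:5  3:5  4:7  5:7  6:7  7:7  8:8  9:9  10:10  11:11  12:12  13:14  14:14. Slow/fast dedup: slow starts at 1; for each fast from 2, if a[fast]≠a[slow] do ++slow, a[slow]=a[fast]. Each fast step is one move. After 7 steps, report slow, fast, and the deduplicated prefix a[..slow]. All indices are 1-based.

slow=4, fast=9, prefix=[3, 5, 7, 8]

(s=1,f=2) a[fast]=5≠a[slow]=3 write a[2]=5 → slow++,fast++
(s=2,f=3) a[fast]=5=a[slow] dup → fast++
(s=2,f=4) a[fast]=7≠a[slow]=5 write a[3]=7 → slow++,fast++
(s=3,f=5) a[fast]=7=a[slow] dup → fast++
(s=3,f=6) a[fast]=7=a[slow] dup → fast++
(s=3,f=7) a[fast]=7=a[slow] dup → fast++
(s=3,f=8) a[fast]=8≠a[slow]=7 write a[4]=8 → slow++,fast++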